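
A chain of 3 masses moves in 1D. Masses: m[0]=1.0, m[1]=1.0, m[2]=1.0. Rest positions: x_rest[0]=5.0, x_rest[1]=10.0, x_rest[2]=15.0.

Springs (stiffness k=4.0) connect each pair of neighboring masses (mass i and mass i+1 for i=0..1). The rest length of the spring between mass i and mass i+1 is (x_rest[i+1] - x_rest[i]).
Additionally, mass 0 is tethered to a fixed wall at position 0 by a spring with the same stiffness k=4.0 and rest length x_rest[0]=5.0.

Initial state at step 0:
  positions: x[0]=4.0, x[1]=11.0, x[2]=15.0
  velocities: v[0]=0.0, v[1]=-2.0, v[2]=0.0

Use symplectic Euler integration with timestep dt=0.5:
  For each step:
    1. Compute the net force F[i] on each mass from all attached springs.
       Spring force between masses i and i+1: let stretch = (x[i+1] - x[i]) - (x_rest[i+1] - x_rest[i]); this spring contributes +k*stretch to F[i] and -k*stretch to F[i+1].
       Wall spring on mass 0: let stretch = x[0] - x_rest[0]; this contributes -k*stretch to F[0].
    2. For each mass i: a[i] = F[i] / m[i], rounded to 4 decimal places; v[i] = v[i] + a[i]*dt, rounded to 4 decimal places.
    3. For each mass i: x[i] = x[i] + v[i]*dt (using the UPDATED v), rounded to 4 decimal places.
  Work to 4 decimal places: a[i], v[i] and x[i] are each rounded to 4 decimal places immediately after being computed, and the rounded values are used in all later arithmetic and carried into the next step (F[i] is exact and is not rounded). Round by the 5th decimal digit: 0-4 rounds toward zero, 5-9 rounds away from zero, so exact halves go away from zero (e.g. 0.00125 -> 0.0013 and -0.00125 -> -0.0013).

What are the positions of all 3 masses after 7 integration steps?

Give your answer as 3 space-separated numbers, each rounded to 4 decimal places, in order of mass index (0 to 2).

Step 0: x=[4.0000 11.0000 15.0000] v=[0.0000 -2.0000 0.0000]
Step 1: x=[7.0000 7.0000 16.0000] v=[6.0000 -8.0000 2.0000]
Step 2: x=[3.0000 12.0000 13.0000] v=[-8.0000 10.0000 -6.0000]
Step 3: x=[5.0000 9.0000 14.0000] v=[4.0000 -6.0000 2.0000]
Step 4: x=[6.0000 7.0000 15.0000] v=[2.0000 -4.0000 2.0000]
Step 5: x=[2.0000 12.0000 13.0000] v=[-8.0000 10.0000 -4.0000]
Step 6: x=[6.0000 8.0000 15.0000] v=[8.0000 -8.0000 4.0000]
Step 7: x=[6.0000 9.0000 15.0000] v=[0.0000 2.0000 0.0000]

Answer: 6.0000 9.0000 15.0000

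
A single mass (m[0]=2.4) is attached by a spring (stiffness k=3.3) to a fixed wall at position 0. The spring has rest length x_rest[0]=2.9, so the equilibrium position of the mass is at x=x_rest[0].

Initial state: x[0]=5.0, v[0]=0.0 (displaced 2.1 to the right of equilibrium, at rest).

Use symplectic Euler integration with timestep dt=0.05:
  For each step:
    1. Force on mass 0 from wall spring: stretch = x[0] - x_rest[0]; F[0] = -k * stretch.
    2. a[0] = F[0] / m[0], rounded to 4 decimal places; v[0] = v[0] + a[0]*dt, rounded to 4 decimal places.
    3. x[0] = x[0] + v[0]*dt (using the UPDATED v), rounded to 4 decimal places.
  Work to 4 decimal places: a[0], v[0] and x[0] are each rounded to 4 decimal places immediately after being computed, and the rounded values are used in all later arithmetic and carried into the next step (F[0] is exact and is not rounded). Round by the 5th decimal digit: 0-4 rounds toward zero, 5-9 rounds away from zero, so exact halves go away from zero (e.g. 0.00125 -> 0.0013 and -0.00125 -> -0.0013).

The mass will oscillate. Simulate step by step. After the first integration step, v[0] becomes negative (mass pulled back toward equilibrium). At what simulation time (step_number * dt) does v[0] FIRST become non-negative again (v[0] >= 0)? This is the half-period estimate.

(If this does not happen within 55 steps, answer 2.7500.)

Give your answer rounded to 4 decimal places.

Answer: 2.7000

Derivation:
Step 0: x=[5.0000] v=[0.0000]
Step 1: x=[4.9928] v=[-0.1444]
Step 2: x=[4.9784] v=[-0.2883]
Step 3: x=[4.9568] v=[-0.4312]
Step 4: x=[4.9282] v=[-0.5726]
Step 5: x=[4.8926] v=[-0.7120]
Step 6: x=[4.8502] v=[-0.8490]
Step 7: x=[4.8010] v=[-0.9831]
Step 8: x=[4.7453] v=[-1.1138]
Step 9: x=[4.6833] v=[-1.2407]
Step 10: x=[4.6151] v=[-1.3633]
Step 11: x=[4.5410] v=[-1.4812]
Step 12: x=[4.4613] v=[-1.5940]
Step 13: x=[4.3762] v=[-1.7013]
Step 14: x=[4.2861] v=[-1.8028]
Step 15: x=[4.1912] v=[-1.8981]
Step 16: x=[4.0919] v=[-1.9869]
Step 17: x=[3.9885] v=[-2.0688]
Step 18: x=[3.8813] v=[-2.1436]
Step 19: x=[3.7707] v=[-2.2111]
Step 20: x=[3.6572] v=[-2.2710]
Step 21: x=[3.5410] v=[-2.3231]
Step 22: x=[3.4226] v=[-2.3672]
Step 23: x=[3.3024] v=[-2.4031]
Step 24: x=[3.1809] v=[-2.4308]
Step 25: x=[3.0584] v=[-2.4501]
Step 26: x=[2.9354] v=[-2.4610]
Step 27: x=[2.8122] v=[-2.4634]
Step 28: x=[2.6893] v=[-2.4574]
Step 29: x=[2.5672] v=[-2.4429]
Step 30: x=[2.4462] v=[-2.4200]
Step 31: x=[2.3268] v=[-2.3888]
Step 32: x=[2.2093] v=[-2.3494]
Step 33: x=[2.0942] v=[-2.3019]
Step 34: x=[1.9819] v=[-2.2465]
Step 35: x=[1.8727] v=[-2.1834]
Step 36: x=[1.7671] v=[-2.1128]
Step 37: x=[1.6654] v=[-2.0349]
Step 38: x=[1.5679] v=[-1.9500]
Step 39: x=[1.4750] v=[-1.8584]
Step 40: x=[1.3870] v=[-1.7604]
Step 41: x=[1.3042] v=[-1.6564]
Step 42: x=[1.2269] v=[-1.5467]
Step 43: x=[1.1553] v=[-1.4317]
Step 44: x=[1.0897] v=[-1.3118]
Step 45: x=[1.0303] v=[-1.1873]
Step 46: x=[0.9774] v=[-1.0588]
Step 47: x=[0.9311] v=[-0.9266]
Step 48: x=[0.8915] v=[-0.7912]
Step 49: x=[0.8588] v=[-0.6531]
Step 50: x=[0.8332] v=[-0.5128]
Step 51: x=[0.8147] v=[-0.3707]
Step 52: x=[0.8033] v=[-0.2273]
Step 53: x=[0.7991] v=[-0.0832]
Step 54: x=[0.8022] v=[0.0612]
First v>=0 after going negative at step 54, time=2.7000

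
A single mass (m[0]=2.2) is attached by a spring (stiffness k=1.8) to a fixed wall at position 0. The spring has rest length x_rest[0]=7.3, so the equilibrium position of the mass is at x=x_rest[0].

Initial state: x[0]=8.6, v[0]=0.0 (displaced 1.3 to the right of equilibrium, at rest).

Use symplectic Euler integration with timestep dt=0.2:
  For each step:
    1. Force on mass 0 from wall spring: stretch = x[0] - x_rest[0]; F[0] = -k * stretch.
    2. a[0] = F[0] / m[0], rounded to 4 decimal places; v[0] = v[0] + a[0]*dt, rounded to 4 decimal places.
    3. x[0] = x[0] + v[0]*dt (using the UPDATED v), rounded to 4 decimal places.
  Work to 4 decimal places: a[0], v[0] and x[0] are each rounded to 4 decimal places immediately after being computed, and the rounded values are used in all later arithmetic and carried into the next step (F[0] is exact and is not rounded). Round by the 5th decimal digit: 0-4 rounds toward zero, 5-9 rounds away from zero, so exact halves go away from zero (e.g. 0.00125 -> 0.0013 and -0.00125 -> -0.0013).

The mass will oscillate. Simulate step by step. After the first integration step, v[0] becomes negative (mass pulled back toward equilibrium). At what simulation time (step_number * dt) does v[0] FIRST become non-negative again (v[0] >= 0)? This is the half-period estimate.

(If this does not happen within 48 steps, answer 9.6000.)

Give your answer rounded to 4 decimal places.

Answer: 3.6000

Derivation:
Step 0: x=[8.6000] v=[0.0000]
Step 1: x=[8.5575] v=[-0.2127]
Step 2: x=[8.4738] v=[-0.4185]
Step 3: x=[8.3517] v=[-0.6106]
Step 4: x=[8.1952] v=[-0.7827]
Step 5: x=[8.0094] v=[-0.9292]
Step 6: x=[7.8003] v=[-1.0453]
Step 7: x=[7.5749] v=[-1.1272]
Step 8: x=[7.3405] v=[-1.1722]
Step 9: x=[7.1047] v=[-1.1788]
Step 10: x=[6.8753] v=[-1.1468]
Step 11: x=[6.6598] v=[-1.0773]
Step 12: x=[6.4653] v=[-0.9725]
Step 13: x=[6.2981] v=[-0.8359]
Step 14: x=[6.1637] v=[-0.6720]
Step 15: x=[6.0665] v=[-0.4861]
Step 16: x=[6.0096] v=[-0.2843]
Step 17: x=[5.9950] v=[-0.0731]
Step 18: x=[6.0231] v=[0.1404]
First v>=0 after going negative at step 18, time=3.6000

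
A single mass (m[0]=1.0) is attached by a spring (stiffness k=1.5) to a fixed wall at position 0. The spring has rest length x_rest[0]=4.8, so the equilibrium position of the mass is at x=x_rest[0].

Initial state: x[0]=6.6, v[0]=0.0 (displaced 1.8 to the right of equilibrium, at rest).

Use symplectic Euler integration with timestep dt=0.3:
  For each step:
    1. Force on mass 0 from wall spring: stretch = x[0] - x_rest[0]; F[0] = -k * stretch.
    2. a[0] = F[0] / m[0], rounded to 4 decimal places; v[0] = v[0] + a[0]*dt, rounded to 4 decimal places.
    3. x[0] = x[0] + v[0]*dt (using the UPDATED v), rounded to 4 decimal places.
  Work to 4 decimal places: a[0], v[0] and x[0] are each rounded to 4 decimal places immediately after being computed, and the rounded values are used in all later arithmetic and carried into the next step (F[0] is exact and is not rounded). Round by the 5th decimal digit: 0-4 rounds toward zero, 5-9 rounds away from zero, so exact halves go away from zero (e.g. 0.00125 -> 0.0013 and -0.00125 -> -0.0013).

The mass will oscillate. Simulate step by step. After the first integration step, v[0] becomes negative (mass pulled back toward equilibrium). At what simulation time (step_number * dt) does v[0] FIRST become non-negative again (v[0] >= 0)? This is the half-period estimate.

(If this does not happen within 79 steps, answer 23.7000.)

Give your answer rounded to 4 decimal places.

Answer: 2.7000

Derivation:
Step 0: x=[6.6000] v=[0.0000]
Step 1: x=[6.3570] v=[-0.8100]
Step 2: x=[5.9038] v=[-1.5107]
Step 3: x=[5.3016] v=[-2.0074]
Step 4: x=[4.6317] v=[-2.2331]
Step 5: x=[3.9845] v=[-2.1574]
Step 6: x=[3.4474] v=[-1.7904]
Step 7: x=[3.0929] v=[-1.1817]
Step 8: x=[2.9689] v=[-0.4135]
Step 9: x=[3.0921] v=[0.4105]
First v>=0 after going negative at step 9, time=2.7000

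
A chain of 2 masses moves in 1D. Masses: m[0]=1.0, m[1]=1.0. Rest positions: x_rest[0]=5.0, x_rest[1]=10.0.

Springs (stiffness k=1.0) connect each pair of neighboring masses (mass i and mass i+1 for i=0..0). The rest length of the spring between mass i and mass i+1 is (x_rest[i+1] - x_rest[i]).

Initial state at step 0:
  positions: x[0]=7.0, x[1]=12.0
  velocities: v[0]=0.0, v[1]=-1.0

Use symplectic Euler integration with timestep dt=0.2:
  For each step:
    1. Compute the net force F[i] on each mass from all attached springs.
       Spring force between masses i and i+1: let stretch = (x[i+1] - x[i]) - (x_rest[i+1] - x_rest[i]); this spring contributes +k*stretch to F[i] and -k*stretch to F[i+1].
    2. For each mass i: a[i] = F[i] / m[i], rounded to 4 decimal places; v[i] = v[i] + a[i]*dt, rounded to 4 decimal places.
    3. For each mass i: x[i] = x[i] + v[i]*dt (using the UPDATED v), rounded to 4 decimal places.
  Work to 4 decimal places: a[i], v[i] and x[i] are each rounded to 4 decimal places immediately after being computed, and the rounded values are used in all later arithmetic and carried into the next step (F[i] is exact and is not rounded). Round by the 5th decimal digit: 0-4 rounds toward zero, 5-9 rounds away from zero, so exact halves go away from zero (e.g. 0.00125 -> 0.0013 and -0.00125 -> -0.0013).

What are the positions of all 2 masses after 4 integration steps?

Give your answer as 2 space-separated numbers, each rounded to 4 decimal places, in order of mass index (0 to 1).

Step 0: x=[7.0000 12.0000] v=[0.0000 -1.0000]
Step 1: x=[7.0000 11.8000] v=[0.0000 -1.0000]
Step 2: x=[6.9920 11.6080] v=[-0.0400 -0.9600]
Step 3: x=[6.9686 11.4314] v=[-0.1168 -0.8832]
Step 4: x=[6.9238 11.2762] v=[-0.2242 -0.7758]

Answer: 6.9238 11.2762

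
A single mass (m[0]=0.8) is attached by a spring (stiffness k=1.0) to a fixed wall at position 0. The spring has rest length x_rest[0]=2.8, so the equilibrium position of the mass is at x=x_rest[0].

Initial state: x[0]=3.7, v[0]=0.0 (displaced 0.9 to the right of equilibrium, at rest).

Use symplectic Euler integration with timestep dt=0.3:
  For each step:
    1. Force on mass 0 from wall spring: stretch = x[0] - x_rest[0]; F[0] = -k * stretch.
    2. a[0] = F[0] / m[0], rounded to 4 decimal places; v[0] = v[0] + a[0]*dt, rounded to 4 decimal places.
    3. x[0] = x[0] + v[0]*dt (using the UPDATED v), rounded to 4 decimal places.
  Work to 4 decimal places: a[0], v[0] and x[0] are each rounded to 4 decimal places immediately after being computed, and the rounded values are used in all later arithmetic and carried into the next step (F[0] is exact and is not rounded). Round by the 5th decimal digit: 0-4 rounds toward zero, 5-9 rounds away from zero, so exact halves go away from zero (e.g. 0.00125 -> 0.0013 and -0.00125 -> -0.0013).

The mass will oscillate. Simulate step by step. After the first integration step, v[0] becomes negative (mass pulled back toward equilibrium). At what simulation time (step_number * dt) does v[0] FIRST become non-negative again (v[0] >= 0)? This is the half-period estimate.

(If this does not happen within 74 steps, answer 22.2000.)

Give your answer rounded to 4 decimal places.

Answer: 3.0000

Derivation:
Step 0: x=[3.7000] v=[0.0000]
Step 1: x=[3.5988] v=[-0.3375]
Step 2: x=[3.4077] v=[-0.6371]
Step 3: x=[3.1482] v=[-0.8650]
Step 4: x=[2.8495] v=[-0.9956]
Step 5: x=[2.5452] v=[-1.0142]
Step 6: x=[2.2696] v=[-0.9187]
Step 7: x=[2.0537] v=[-0.7198]
Step 8: x=[1.9217] v=[-0.4399]
Step 9: x=[1.8886] v=[-0.1105]
Step 10: x=[1.9580] v=[0.2313]
First v>=0 after going negative at step 10, time=3.0000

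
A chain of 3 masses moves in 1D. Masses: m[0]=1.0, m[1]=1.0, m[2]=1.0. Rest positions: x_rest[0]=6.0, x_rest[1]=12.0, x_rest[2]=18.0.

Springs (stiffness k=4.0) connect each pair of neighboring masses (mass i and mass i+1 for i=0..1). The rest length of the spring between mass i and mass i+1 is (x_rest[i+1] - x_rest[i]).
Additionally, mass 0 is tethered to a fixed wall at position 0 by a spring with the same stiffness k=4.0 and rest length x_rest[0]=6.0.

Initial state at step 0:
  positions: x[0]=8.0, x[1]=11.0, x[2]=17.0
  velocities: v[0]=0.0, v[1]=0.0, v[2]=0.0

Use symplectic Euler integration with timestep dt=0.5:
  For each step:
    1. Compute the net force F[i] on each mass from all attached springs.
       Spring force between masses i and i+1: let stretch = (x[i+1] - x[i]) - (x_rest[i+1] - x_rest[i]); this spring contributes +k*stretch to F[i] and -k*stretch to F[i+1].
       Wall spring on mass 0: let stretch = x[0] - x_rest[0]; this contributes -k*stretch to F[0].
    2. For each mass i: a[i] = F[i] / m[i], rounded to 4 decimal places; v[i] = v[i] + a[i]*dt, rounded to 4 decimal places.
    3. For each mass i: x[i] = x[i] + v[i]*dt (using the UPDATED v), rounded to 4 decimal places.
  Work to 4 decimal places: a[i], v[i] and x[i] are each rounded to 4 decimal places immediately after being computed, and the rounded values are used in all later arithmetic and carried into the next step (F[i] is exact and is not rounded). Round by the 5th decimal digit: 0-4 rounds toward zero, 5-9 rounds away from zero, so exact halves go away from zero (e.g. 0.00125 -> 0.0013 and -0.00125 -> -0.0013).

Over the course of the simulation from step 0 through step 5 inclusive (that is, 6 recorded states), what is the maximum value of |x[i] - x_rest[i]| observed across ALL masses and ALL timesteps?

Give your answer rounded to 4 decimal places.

Answer: 3.0000

Derivation:
Step 0: x=[8.0000 11.0000 17.0000] v=[0.0000 0.0000 0.0000]
Step 1: x=[3.0000 14.0000 17.0000] v=[-10.0000 6.0000 0.0000]
Step 2: x=[6.0000 9.0000 20.0000] v=[6.0000 -10.0000 6.0000]
Step 3: x=[6.0000 12.0000 18.0000] v=[0.0000 6.0000 -4.0000]
Step 4: x=[6.0000 15.0000 16.0000] v=[0.0000 6.0000 -4.0000]
Step 5: x=[9.0000 10.0000 19.0000] v=[6.0000 -10.0000 6.0000]
Max displacement = 3.0000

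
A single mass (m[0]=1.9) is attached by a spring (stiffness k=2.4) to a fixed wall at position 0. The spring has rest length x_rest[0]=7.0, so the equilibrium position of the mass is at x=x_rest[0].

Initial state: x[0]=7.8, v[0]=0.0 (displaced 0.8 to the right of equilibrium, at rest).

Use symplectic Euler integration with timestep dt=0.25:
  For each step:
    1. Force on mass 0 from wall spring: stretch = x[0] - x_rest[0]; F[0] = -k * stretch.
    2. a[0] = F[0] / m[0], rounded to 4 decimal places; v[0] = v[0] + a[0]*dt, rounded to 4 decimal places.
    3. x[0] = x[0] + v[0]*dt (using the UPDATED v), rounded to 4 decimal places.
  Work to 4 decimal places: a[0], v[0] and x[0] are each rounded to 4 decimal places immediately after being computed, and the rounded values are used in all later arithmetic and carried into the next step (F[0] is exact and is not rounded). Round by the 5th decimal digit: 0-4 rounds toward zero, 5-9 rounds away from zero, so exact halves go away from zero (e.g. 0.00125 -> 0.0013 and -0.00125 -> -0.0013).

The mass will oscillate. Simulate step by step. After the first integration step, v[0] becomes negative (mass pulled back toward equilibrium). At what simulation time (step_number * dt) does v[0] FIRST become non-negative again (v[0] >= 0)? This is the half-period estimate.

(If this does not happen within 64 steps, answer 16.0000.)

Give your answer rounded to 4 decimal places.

Step 0: x=[7.8000] v=[0.0000]
Step 1: x=[7.7369] v=[-0.2526]
Step 2: x=[7.6156] v=[-0.4853]
Step 3: x=[7.4457] v=[-0.6797]
Step 4: x=[7.2406] v=[-0.8205]
Step 5: x=[7.0165] v=[-0.8965]
Step 6: x=[6.7911] v=[-0.9017]
Step 7: x=[6.5822] v=[-0.8357]
Step 8: x=[6.4063] v=[-0.7038]
Step 9: x=[6.2772] v=[-0.5163]
Step 10: x=[6.2052] v=[-0.2881]
Step 11: x=[6.1959] v=[-0.0371]
Step 12: x=[6.2501] v=[0.2168]
First v>=0 after going negative at step 12, time=3.0000

Answer: 3.0000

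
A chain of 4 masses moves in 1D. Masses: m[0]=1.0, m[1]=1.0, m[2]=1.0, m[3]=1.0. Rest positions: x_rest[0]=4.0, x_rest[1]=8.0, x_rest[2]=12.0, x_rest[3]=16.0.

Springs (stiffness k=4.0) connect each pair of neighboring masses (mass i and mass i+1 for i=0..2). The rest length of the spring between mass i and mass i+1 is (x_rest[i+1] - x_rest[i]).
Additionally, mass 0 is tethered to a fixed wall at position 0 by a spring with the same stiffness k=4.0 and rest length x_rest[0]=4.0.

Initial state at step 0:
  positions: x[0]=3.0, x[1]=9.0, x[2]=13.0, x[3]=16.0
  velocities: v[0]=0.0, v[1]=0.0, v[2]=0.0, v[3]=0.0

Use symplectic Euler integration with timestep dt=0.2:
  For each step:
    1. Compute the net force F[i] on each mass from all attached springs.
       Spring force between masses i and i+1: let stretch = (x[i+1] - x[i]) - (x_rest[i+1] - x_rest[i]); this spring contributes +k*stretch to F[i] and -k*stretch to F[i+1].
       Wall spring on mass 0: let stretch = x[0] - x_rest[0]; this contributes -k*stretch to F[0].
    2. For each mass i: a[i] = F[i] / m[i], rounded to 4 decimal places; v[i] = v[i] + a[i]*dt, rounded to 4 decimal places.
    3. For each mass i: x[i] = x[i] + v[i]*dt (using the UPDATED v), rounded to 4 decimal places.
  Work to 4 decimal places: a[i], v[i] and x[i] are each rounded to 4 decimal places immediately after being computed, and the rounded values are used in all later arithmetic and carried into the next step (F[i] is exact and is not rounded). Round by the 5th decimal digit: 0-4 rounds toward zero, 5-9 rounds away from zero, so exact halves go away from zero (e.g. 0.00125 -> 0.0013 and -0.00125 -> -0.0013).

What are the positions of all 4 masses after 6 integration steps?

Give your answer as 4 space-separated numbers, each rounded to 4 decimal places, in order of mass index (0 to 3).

Step 0: x=[3.0000 9.0000 13.0000 16.0000] v=[0.0000 0.0000 0.0000 0.0000]
Step 1: x=[3.4800 8.6800 12.8400 16.1600] v=[2.4000 -1.6000 -0.8000 0.8000]
Step 2: x=[4.2352 8.1936 12.5456 16.4288] v=[3.7760 -2.4320 -1.4720 1.3440]
Step 3: x=[4.9461 7.7702 12.1762 16.7163] v=[3.5546 -2.1171 -1.8470 1.4374]
Step 4: x=[5.3175 7.5999 11.8283 16.9174] v=[1.8570 -0.8516 -1.7397 1.0053]
Step 5: x=[5.2033 7.7409 11.6181 16.9442] v=[-0.5711 0.7052 -1.0511 0.1340]
Step 6: x=[4.6626 8.0963 11.6397 16.7588] v=[-2.7037 1.7769 0.1080 -0.9269]

Answer: 4.6626 8.0963 11.6397 16.7588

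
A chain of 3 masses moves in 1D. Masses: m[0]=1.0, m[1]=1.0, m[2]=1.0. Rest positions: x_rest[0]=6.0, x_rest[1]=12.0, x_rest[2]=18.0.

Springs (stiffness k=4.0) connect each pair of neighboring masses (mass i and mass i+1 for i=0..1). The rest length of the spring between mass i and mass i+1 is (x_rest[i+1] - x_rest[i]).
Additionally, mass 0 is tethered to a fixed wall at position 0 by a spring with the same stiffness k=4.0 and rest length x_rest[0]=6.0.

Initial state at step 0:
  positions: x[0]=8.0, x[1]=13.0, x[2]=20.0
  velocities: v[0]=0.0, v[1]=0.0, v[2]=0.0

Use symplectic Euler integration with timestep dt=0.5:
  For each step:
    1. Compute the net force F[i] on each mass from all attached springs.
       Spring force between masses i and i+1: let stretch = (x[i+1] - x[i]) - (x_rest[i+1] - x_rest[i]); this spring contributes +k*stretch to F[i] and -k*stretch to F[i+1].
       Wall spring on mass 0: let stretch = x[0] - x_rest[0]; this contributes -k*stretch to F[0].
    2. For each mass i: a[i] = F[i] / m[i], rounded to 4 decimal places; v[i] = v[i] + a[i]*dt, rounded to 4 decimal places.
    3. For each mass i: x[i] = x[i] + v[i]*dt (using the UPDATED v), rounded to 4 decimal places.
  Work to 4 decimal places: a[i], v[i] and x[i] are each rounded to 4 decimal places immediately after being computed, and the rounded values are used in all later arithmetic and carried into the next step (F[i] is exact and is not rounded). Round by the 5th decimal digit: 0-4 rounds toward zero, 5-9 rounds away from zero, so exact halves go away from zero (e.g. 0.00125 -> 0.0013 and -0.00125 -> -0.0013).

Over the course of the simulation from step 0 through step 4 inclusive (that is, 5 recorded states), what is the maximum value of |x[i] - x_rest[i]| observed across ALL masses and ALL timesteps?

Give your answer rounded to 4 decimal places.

Answer: 3.0000

Derivation:
Step 0: x=[8.0000 13.0000 20.0000] v=[0.0000 0.0000 0.0000]
Step 1: x=[5.0000 15.0000 19.0000] v=[-6.0000 4.0000 -2.0000]
Step 2: x=[7.0000 11.0000 20.0000] v=[4.0000 -8.0000 2.0000]
Step 3: x=[6.0000 12.0000 18.0000] v=[-2.0000 2.0000 -4.0000]
Step 4: x=[5.0000 13.0000 16.0000] v=[-2.0000 2.0000 -4.0000]
Max displacement = 3.0000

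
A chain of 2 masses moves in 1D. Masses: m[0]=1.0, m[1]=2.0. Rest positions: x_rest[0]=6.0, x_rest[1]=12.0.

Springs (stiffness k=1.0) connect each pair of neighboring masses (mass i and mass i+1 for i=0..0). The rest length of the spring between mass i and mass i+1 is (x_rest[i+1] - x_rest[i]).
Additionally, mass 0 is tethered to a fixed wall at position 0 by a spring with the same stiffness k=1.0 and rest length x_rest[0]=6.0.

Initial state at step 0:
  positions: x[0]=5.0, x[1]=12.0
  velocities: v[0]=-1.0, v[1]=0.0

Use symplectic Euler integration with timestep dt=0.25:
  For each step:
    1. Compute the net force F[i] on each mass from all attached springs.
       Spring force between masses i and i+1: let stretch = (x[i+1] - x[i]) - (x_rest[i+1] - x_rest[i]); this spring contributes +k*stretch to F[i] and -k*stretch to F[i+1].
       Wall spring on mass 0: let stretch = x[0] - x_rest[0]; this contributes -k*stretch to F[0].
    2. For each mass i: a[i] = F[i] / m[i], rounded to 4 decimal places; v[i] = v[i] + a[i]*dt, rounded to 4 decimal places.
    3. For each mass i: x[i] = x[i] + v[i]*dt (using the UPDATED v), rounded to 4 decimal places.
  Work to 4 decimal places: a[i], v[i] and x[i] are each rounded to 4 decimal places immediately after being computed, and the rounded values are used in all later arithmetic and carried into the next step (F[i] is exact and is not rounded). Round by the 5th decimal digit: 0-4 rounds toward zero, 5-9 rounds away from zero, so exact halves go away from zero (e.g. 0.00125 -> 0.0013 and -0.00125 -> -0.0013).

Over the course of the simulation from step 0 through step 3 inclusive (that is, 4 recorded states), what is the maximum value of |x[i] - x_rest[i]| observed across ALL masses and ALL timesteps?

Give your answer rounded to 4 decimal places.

Step 0: x=[5.0000 12.0000] v=[-1.0000 0.0000]
Step 1: x=[4.8750 11.9688] v=[-0.5000 -0.1250]
Step 2: x=[4.8887 11.9034] v=[0.0547 -0.2617]
Step 3: x=[5.0353 11.8063] v=[0.5862 -0.3886]
Max displacement = 1.1250

Answer: 1.1250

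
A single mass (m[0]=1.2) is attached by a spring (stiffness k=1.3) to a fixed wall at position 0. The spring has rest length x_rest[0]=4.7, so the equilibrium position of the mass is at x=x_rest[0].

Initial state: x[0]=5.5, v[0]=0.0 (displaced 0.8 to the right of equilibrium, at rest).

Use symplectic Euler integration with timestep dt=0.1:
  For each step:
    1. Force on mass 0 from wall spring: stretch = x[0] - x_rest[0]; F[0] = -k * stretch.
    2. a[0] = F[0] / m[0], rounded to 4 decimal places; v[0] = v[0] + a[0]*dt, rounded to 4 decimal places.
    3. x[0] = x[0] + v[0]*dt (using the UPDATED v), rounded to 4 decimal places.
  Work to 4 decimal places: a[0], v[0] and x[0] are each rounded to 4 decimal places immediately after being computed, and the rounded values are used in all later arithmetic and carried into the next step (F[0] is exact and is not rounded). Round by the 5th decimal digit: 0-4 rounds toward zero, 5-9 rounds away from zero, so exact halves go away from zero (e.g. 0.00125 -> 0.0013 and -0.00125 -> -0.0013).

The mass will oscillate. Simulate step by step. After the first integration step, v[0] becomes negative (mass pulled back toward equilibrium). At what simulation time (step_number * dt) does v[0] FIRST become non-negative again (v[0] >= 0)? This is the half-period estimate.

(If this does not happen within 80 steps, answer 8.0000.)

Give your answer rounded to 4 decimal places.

Step 0: x=[5.5000] v=[0.0000]
Step 1: x=[5.4913] v=[-0.0867]
Step 2: x=[5.4741] v=[-0.1724]
Step 3: x=[5.4485] v=[-0.2563]
Step 4: x=[5.4148] v=[-0.3374]
Step 5: x=[5.3733] v=[-0.4148]
Step 6: x=[5.3245] v=[-0.4877]
Step 7: x=[5.2690] v=[-0.5554]
Step 8: x=[5.2073] v=[-0.6170]
Step 9: x=[5.1401] v=[-0.6720]
Step 10: x=[5.0681] v=[-0.7197]
Step 11: x=[4.9921] v=[-0.7596]
Step 12: x=[4.9130] v=[-0.7912]
Step 13: x=[4.8316] v=[-0.8143]
Step 14: x=[4.7487] v=[-0.8286]
Step 15: x=[4.6653] v=[-0.8339]
Step 16: x=[4.5823] v=[-0.8301]
Step 17: x=[4.5006] v=[-0.8174]
Step 18: x=[4.4210] v=[-0.7958]
Step 19: x=[4.3444] v=[-0.7656]
Step 20: x=[4.2717] v=[-0.7271]
Step 21: x=[4.2036] v=[-0.6807]
Step 22: x=[4.1409] v=[-0.6269]
Step 23: x=[4.0843] v=[-0.5663]
Step 24: x=[4.0343] v=[-0.4996]
Step 25: x=[3.9916] v=[-0.4275]
Step 26: x=[3.9565] v=[-0.3508]
Step 27: x=[3.9295] v=[-0.2703]
Step 28: x=[3.9108] v=[-0.1868]
Step 29: x=[3.9007] v=[-0.1013]
Step 30: x=[3.8992] v=[-0.0147]
Step 31: x=[3.9064] v=[0.0721]
First v>=0 after going negative at step 31, time=3.1000

Answer: 3.1000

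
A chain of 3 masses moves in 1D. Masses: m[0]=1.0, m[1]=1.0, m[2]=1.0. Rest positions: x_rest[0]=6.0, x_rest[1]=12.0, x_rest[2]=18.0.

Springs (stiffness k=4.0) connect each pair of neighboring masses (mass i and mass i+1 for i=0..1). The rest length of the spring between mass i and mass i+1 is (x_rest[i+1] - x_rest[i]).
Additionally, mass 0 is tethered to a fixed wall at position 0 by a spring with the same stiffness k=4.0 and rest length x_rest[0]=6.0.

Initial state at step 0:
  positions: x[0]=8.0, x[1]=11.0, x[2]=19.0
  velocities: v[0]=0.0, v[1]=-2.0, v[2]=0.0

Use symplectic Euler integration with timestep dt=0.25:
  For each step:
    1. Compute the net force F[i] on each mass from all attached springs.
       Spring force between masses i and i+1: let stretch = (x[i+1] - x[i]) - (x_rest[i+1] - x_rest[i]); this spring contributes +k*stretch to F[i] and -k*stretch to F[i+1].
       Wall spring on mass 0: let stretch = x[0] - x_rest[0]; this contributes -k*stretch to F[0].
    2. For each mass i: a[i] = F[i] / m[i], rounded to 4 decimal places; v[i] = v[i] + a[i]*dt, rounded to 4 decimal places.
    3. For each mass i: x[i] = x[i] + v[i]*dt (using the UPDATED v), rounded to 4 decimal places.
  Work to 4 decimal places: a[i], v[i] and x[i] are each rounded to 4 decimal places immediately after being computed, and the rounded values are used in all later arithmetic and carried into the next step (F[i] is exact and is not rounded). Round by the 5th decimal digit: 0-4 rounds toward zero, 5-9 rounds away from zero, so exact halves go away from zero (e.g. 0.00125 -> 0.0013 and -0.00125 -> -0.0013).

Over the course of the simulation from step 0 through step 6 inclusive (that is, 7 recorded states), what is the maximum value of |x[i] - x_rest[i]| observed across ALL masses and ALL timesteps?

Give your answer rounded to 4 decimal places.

Step 0: x=[8.0000 11.0000 19.0000] v=[0.0000 -2.0000 0.0000]
Step 1: x=[6.7500 11.7500 18.5000] v=[-5.0000 3.0000 -2.0000]
Step 2: x=[5.0625 12.9375 17.8125] v=[-6.7500 4.7500 -2.7500]
Step 3: x=[4.0781 13.3750 17.4063] v=[-3.9375 1.7500 -1.6250]
Step 4: x=[4.3984 12.4961 17.4922] v=[1.2813 -3.5156 0.3437]
Step 5: x=[5.6436 10.8418 17.8291] v=[4.9806 -6.6172 1.3476]
Step 6: x=[6.7774 9.6348 17.9192] v=[4.5352 -4.8281 0.3603]
Max displacement = 2.3652

Answer: 2.3652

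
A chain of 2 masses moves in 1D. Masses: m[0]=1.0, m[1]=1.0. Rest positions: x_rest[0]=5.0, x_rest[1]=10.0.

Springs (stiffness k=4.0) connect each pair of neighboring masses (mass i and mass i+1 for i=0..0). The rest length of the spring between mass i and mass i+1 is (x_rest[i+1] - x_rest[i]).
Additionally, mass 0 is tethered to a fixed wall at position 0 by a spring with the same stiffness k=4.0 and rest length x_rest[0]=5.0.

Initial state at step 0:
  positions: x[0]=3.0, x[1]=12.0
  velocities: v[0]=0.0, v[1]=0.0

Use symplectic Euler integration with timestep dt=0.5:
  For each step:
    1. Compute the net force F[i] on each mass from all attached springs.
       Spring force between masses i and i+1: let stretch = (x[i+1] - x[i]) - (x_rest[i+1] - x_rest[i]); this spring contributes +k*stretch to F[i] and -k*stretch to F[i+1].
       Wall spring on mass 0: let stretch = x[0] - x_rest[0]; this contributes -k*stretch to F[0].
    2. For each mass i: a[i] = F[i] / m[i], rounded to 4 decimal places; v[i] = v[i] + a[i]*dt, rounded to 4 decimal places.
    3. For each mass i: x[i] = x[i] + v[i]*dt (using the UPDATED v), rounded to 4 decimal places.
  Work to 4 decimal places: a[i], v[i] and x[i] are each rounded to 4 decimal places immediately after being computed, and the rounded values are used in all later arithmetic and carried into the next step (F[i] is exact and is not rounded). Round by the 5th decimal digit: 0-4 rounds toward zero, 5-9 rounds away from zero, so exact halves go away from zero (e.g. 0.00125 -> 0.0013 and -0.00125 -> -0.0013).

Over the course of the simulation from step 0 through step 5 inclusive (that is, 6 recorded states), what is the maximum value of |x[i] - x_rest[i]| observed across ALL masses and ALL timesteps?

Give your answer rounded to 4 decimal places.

Answer: 4.0000

Derivation:
Step 0: x=[3.0000 12.0000] v=[0.0000 0.0000]
Step 1: x=[9.0000 8.0000] v=[12.0000 -8.0000]
Step 2: x=[5.0000 10.0000] v=[-8.0000 4.0000]
Step 3: x=[1.0000 12.0000] v=[-8.0000 4.0000]
Step 4: x=[7.0000 8.0000] v=[12.0000 -8.0000]
Step 5: x=[7.0000 8.0000] v=[0.0000 0.0000]
Max displacement = 4.0000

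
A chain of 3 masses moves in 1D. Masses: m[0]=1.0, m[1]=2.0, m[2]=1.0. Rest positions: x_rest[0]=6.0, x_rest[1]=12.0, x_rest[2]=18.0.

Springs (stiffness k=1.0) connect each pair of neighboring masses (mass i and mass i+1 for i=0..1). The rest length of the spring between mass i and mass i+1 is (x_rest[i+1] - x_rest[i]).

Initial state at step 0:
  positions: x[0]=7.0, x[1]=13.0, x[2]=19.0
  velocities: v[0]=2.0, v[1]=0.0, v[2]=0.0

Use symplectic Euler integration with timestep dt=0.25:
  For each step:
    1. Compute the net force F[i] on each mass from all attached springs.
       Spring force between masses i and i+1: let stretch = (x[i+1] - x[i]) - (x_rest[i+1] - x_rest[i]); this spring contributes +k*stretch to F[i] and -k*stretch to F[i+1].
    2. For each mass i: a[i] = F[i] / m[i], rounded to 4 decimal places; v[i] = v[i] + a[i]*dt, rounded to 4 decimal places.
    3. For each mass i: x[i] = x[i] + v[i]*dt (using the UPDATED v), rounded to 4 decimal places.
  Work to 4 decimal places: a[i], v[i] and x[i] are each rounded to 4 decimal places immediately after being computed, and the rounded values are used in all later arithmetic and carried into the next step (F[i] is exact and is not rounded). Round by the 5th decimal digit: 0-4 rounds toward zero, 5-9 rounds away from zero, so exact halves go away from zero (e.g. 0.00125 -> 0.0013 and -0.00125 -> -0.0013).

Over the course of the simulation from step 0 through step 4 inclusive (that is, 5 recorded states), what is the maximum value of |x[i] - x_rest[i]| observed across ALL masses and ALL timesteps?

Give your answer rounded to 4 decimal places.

Step 0: x=[7.0000 13.0000 19.0000] v=[2.0000 0.0000 0.0000]
Step 1: x=[7.5000 13.0000 19.0000] v=[2.0000 0.0000 0.0000]
Step 2: x=[7.9688 13.0156 19.0000] v=[1.8750 0.0625 0.0000]
Step 3: x=[8.3780 13.0605 19.0010] v=[1.6367 0.1797 0.0039]
Step 4: x=[8.7048 13.1448 19.0057] v=[1.3073 0.3370 0.0188]
Max displacement = 2.7048

Answer: 2.7048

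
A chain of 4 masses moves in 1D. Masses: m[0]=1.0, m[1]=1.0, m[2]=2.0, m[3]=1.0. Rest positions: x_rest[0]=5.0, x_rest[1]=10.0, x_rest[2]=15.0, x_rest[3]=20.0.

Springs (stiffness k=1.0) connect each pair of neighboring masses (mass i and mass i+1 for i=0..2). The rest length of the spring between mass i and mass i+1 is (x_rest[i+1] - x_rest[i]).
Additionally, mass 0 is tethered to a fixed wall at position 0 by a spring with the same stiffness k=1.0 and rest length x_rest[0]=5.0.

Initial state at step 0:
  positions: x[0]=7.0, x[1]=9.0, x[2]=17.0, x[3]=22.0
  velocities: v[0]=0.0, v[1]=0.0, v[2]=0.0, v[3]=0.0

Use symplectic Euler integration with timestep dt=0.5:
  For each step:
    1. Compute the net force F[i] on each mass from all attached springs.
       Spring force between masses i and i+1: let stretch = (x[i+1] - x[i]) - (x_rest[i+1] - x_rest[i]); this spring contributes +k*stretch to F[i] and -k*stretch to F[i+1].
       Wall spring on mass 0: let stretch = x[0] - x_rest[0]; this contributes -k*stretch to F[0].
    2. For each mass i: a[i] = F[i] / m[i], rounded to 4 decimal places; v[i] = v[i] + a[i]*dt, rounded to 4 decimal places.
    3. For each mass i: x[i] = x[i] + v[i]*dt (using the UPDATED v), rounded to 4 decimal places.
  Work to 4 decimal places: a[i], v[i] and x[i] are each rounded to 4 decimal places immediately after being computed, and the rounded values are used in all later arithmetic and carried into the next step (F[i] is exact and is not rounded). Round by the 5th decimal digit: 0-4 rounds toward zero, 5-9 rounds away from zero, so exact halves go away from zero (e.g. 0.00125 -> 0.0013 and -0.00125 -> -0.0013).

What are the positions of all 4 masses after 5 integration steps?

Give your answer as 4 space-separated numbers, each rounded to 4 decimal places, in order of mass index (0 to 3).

Answer: 6.2433 10.4110 16.3581 20.6883

Derivation:
Step 0: x=[7.0000 9.0000 17.0000 22.0000] v=[0.0000 0.0000 0.0000 0.0000]
Step 1: x=[5.7500 10.5000 16.6250 22.0000] v=[-2.5000 3.0000 -0.7500 0.0000]
Step 2: x=[4.2500 12.3438 16.1563 21.9063] v=[-3.0000 3.6875 -0.9375 -0.1875]
Step 3: x=[3.7110 13.1173 15.9298 21.6251] v=[-1.0781 1.5469 -0.4531 -0.5625]
Step 4: x=[4.5958 12.2423 16.0636 21.1700] v=[1.7696 -1.7500 0.2676 -0.9102]
Step 5: x=[6.2433 10.4110 16.3581 20.6883] v=[3.2950 -3.6626 0.5889 -0.9634]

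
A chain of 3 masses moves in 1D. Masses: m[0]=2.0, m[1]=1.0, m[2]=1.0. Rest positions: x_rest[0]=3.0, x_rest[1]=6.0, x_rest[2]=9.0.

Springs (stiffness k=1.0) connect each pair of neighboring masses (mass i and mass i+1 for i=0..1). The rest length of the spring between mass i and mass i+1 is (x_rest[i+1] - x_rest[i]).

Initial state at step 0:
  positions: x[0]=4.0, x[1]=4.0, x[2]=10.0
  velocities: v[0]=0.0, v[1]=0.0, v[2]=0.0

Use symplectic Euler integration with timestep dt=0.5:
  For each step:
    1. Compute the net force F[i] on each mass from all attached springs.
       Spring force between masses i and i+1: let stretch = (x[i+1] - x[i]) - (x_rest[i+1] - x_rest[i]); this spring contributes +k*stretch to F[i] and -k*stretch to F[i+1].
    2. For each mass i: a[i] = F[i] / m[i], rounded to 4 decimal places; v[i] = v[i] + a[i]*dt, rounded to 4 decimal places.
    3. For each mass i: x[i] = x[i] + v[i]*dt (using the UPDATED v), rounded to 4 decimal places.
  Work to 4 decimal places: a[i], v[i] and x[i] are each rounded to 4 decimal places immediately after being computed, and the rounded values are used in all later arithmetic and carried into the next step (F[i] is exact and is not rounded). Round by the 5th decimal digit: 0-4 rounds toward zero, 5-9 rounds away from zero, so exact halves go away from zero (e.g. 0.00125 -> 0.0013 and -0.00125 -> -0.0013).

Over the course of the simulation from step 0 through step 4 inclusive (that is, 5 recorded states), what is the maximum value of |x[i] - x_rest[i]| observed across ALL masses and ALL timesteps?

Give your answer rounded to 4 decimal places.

Step 0: x=[4.0000 4.0000 10.0000] v=[0.0000 0.0000 0.0000]
Step 1: x=[3.6250 5.5000 9.2500] v=[-0.7500 3.0000 -1.5000]
Step 2: x=[3.1094 7.4688 8.3125] v=[-1.0313 3.9375 -1.8750]
Step 3: x=[2.7637 8.5587 7.9141] v=[-0.6915 2.1797 -0.7969]
Step 4: x=[2.7674 8.0387 8.4268] v=[0.0073 -1.0401 1.0254]
Max displacement = 2.5587

Answer: 2.5587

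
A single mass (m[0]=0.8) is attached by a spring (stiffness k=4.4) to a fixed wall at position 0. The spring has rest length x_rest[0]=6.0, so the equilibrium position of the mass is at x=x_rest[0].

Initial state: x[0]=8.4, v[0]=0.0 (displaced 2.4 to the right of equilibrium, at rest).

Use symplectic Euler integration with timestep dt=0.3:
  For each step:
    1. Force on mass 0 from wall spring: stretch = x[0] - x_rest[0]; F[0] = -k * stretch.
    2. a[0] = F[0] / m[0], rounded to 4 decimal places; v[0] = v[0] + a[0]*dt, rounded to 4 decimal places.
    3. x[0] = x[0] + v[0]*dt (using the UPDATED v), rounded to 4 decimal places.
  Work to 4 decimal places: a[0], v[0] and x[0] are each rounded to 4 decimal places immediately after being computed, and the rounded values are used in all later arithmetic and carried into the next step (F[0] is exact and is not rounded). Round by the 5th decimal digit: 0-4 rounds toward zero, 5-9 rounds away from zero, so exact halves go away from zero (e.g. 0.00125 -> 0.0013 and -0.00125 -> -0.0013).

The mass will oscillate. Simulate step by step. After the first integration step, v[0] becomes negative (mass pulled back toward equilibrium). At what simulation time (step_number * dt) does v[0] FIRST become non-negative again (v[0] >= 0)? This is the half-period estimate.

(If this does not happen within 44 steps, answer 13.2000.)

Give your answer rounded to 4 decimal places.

Step 0: x=[8.4000] v=[0.0000]
Step 1: x=[7.2120] v=[-3.9600]
Step 2: x=[5.4241] v=[-5.9598]
Step 3: x=[3.9212] v=[-5.0096]
Step 4: x=[3.4473] v=[-1.5796]
Step 5: x=[4.2370] v=[2.6324]
First v>=0 after going negative at step 5, time=1.5000

Answer: 1.5000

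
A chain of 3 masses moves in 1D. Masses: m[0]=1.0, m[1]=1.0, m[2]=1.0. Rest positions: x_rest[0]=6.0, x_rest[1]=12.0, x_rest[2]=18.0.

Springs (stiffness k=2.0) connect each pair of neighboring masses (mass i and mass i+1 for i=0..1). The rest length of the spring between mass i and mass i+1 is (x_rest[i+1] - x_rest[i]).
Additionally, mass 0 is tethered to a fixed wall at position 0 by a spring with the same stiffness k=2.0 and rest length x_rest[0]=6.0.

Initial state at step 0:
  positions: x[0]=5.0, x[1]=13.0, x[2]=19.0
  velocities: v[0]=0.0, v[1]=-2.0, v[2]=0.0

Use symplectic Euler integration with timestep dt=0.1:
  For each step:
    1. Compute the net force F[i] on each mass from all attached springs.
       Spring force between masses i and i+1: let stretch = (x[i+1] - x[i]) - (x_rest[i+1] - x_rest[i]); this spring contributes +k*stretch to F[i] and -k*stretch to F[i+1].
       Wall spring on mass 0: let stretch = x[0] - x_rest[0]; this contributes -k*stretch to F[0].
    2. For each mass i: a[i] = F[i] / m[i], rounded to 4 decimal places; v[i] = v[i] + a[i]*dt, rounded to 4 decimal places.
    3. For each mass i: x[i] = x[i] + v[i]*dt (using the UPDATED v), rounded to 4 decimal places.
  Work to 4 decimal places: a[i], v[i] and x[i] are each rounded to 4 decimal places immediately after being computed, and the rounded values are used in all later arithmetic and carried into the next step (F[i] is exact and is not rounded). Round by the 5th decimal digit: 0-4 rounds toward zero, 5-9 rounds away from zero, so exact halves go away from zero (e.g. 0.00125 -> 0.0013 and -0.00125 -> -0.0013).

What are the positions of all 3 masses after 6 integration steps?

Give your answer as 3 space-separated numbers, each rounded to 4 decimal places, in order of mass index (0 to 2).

Step 0: x=[5.0000 13.0000 19.0000] v=[0.0000 -2.0000 0.0000]
Step 1: x=[5.0600 12.7600 19.0000] v=[0.6000 -2.4000 0.0000]
Step 2: x=[5.1728 12.4908 18.9952] v=[1.1280 -2.6920 -0.0480]
Step 3: x=[5.3285 12.2053 18.9803] v=[1.5570 -2.8547 -0.1489]
Step 4: x=[5.5152 11.9178 18.9499] v=[1.8667 -2.8751 -0.3039]
Step 5: x=[5.7196 11.6429 18.8989] v=[2.0442 -2.7492 -0.5103]
Step 6: x=[5.9281 11.3946 18.8228] v=[2.0849 -2.4827 -0.7615]

Answer: 5.9281 11.3946 18.8228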